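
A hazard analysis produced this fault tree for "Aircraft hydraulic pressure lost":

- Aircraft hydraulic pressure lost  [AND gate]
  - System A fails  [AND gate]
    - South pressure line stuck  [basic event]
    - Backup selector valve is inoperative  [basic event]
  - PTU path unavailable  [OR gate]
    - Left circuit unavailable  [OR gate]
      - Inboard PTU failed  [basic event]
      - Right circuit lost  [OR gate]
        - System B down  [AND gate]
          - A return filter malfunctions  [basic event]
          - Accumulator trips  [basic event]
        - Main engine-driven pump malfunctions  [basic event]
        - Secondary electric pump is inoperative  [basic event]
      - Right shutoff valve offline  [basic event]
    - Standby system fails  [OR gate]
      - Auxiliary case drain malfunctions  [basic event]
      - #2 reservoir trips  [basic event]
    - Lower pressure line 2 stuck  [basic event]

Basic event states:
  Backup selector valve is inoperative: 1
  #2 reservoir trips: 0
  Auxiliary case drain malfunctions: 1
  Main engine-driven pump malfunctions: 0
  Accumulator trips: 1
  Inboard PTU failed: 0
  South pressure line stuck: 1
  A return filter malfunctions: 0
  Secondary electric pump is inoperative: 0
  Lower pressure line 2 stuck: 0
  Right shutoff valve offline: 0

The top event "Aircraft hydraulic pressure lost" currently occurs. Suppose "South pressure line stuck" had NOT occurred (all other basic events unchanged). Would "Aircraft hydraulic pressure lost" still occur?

Counterfactual: set "South pressure line stuck" to not occurred.
System A fails [AND]: South pressure line stuck=not, Backup selector valve is inoperative=occurs → not all inputs occur → does not occur.
System B down [AND]: A return filter malfunctions=not, Accumulator trips=occurs → not all inputs occur → does not occur.
Right circuit lost [OR]: System B down=not, Main engine-driven pump malfunctions=not, Secondary electric pump is inoperative=not → no input occurs → does not occur.
Left circuit unavailable [OR]: Inboard PTU failed=not, Right circuit lost=not, Right shutoff valve offline=not → no input occurs → does not occur.
Standby system fails [OR]: Auxiliary case drain malfunctions=occurs, #2 reservoir trips=not → at least one input occurs → occurs.
PTU path unavailable [OR]: Left circuit unavailable=not, Standby system fails=occurs, Lower pressure line 2 stuck=not → at least one input occurs → occurs.
Aircraft hydraulic pressure lost [AND]: System A fails=not, PTU path unavailable=occurs → not all inputs occur → does not occur.

No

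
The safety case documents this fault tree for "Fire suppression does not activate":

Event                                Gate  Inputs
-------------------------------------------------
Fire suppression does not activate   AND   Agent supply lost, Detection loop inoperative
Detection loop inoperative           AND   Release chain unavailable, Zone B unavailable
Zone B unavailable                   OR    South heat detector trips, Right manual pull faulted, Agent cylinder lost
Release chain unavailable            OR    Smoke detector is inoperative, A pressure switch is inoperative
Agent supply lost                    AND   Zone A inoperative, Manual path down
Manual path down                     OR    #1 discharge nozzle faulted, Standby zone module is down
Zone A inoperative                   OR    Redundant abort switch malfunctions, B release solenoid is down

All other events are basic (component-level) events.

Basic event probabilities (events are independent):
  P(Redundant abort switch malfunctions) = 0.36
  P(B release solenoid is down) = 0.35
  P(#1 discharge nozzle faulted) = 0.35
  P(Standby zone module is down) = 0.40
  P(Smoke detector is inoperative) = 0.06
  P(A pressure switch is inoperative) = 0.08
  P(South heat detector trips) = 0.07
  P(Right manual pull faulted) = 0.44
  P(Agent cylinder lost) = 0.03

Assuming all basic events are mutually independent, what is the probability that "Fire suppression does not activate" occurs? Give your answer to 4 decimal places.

P(Zone A inoperative) [OR] = 1 − (1−0.36) × (1−0.35) = 0.584000
P(Manual path down) [OR] = 1 − (1−0.35) × (1−0.40) = 0.610000
P(Agent supply lost) [AND] = 0.584000 × 0.610000 = 0.356240
P(Release chain unavailable) [OR] = 1 − (1−0.06) × (1−0.08) = 0.135200
P(Zone B unavailable) [OR] = 1 − (1−0.07) × (1−0.44) × (1−0.03) = 0.494824
P(Detection loop inoperative) [AND] = 0.135200 × 0.494824 = 0.066900
P(Fire suppression does not activate) [AND] = 0.356240 × 0.066900 = 0.023832
Rounded to 4 decimal places: P(Fire suppression does not activate) ≈ 0.0238.

0.0238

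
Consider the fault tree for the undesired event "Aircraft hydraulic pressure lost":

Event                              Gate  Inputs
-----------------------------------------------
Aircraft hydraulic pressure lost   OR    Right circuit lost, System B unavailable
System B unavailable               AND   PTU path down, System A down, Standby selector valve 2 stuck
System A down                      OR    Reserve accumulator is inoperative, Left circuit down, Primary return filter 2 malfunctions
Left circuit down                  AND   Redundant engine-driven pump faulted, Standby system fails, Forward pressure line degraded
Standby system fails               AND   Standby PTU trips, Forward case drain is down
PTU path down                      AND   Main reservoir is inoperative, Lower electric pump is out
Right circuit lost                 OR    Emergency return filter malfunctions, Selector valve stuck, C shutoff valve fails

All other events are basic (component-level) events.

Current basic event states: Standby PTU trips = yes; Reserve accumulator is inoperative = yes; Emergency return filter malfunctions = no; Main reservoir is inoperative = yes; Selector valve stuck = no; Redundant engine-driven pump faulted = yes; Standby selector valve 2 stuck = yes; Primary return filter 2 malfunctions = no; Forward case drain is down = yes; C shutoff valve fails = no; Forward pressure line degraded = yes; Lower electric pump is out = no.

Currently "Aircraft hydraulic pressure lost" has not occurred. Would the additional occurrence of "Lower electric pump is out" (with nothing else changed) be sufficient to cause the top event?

Counterfactual: set "Lower electric pump is out" to occurred.
Right circuit lost [OR]: Emergency return filter malfunctions=not, Selector valve stuck=not, C shutoff valve fails=not → no input occurs → does not occur.
PTU path down [AND]: Main reservoir is inoperative=occurs, Lower electric pump is out=occurs → all inputs occur → occurs.
Standby system fails [AND]: Standby PTU trips=occurs, Forward case drain is down=occurs → all inputs occur → occurs.
Left circuit down [AND]: Redundant engine-driven pump faulted=occurs, Standby system fails=occurs, Forward pressure line degraded=occurs → all inputs occur → occurs.
System A down [OR]: Reserve accumulator is inoperative=occurs, Left circuit down=occurs, Primary return filter 2 malfunctions=not → at least one input occurs → occurs.
System B unavailable [AND]: PTU path down=occurs, System A down=occurs, Standby selector valve 2 stuck=occurs → all inputs occur → occurs.
Aircraft hydraulic pressure lost [OR]: Right circuit lost=not, System B unavailable=occurs → at least one input occurs → occurs.

Yes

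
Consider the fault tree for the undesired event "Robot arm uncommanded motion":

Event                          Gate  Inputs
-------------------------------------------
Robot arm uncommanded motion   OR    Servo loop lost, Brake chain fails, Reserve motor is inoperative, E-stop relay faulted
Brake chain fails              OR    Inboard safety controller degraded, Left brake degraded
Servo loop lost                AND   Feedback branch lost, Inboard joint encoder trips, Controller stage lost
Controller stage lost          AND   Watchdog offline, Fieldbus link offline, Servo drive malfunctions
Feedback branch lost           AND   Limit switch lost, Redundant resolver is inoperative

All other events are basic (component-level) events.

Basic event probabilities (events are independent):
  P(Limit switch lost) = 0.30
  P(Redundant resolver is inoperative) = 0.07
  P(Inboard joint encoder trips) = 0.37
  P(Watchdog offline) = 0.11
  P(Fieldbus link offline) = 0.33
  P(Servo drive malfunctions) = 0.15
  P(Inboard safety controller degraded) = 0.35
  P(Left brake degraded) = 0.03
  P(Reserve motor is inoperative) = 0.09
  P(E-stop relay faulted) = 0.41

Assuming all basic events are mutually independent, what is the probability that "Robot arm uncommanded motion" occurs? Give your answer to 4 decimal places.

0.6615

P(Feedback branch lost) [AND] = 0.30 × 0.07 = 0.021000
P(Controller stage lost) [AND] = 0.11 × 0.33 × 0.15 = 0.005445
P(Servo loop lost) [AND] = 0.021000 × 0.37 × 0.005445 = 0.000042
P(Brake chain fails) [OR] = 1 − (1−0.35) × (1−0.03) = 0.369500
P(Robot arm uncommanded motion) [OR] = 1 − (1−0.000042) × (1−0.369500) × (1−0.09) × (1−0.41) = 0.661499
Rounded to 4 decimal places: P(Robot arm uncommanded motion) ≈ 0.6615.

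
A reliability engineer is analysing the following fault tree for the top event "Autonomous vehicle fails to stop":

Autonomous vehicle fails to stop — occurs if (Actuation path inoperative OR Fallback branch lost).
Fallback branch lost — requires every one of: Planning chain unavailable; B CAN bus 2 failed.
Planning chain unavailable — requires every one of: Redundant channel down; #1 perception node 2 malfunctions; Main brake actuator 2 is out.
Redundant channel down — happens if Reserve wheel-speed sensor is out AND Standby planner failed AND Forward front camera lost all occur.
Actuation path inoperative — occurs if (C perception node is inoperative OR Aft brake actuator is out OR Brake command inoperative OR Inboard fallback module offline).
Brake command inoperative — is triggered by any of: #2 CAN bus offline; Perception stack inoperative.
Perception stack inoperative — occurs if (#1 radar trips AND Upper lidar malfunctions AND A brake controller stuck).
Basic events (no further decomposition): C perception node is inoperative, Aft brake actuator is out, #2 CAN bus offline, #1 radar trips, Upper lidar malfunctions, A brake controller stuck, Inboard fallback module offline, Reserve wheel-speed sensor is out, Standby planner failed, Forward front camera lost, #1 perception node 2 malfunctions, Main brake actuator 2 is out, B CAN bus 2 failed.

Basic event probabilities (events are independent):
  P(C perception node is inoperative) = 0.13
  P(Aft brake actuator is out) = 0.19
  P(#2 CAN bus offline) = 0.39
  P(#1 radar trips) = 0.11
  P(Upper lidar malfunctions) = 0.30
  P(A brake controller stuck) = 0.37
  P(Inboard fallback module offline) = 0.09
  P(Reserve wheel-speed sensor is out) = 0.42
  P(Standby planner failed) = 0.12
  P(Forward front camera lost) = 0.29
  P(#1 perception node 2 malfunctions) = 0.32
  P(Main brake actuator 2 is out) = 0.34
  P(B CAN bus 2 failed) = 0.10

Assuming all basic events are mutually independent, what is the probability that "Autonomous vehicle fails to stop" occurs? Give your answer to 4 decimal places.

0.6137

P(Perception stack inoperative) [AND] = 0.11 × 0.30 × 0.37 = 0.012210
P(Brake command inoperative) [OR] = 1 − (1−0.39) × (1−0.012210) = 0.397448
P(Actuation path inoperative) [OR] = 1 − (1−0.13) × (1−0.19) × (1−0.397448) × (1−0.09) = 0.613597
P(Redundant channel down) [AND] = 0.42 × 0.12 × 0.29 = 0.014616
P(Planning chain unavailable) [AND] = 0.014616 × 0.32 × 0.34 = 0.001590
P(Fallback branch lost) [AND] = 0.001590 × 0.10 = 0.000159
P(Autonomous vehicle fails to stop) [OR] = 1 − (1−0.613597) × (1−0.000159) = 0.613658
Rounded to 4 decimal places: P(Autonomous vehicle fails to stop) ≈ 0.6137.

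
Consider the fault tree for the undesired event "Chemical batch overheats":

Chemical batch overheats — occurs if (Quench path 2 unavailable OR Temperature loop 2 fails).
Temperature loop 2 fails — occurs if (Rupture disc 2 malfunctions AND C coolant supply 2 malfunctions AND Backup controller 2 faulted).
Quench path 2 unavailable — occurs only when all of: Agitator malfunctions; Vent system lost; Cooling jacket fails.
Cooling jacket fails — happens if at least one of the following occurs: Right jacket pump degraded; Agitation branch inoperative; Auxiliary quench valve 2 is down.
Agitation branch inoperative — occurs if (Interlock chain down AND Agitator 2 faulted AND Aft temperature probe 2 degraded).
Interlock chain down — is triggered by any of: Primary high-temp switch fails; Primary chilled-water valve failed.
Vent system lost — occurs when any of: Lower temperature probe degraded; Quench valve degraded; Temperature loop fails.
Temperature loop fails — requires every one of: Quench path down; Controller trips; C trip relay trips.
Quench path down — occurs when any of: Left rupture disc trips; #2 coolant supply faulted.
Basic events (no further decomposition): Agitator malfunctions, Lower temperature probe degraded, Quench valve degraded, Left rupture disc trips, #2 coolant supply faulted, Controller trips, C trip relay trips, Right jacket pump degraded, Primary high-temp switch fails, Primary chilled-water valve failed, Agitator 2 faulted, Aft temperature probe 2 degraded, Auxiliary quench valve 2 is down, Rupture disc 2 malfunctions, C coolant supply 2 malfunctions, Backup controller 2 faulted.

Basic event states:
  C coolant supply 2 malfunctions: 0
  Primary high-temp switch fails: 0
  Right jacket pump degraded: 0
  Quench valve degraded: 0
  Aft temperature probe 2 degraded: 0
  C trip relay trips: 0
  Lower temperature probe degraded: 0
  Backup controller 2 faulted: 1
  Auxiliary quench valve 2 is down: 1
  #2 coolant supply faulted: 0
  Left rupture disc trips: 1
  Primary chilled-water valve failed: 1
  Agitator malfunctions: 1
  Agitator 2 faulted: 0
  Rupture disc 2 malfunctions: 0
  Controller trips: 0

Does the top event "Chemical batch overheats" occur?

No

Quench path down [OR]: Left rupture disc trips=occurs, #2 coolant supply faulted=not → at least one input occurs → occurs.
Temperature loop fails [AND]: Quench path down=occurs, Controller trips=not, C trip relay trips=not → not all inputs occur → does not occur.
Vent system lost [OR]: Lower temperature probe degraded=not, Quench valve degraded=not, Temperature loop fails=not → no input occurs → does not occur.
Interlock chain down [OR]: Primary high-temp switch fails=not, Primary chilled-water valve failed=occurs → at least one input occurs → occurs.
Agitation branch inoperative [AND]: Interlock chain down=occurs, Agitator 2 faulted=not, Aft temperature probe 2 degraded=not → not all inputs occur → does not occur.
Cooling jacket fails [OR]: Right jacket pump degraded=not, Agitation branch inoperative=not, Auxiliary quench valve 2 is down=occurs → at least one input occurs → occurs.
Quench path 2 unavailable [AND]: Agitator malfunctions=occurs, Vent system lost=not, Cooling jacket fails=occurs → not all inputs occur → does not occur.
Temperature loop 2 fails [AND]: Rupture disc 2 malfunctions=not, C coolant supply 2 malfunctions=not, Backup controller 2 faulted=occurs → not all inputs occur → does not occur.
Chemical batch overheats [OR]: Quench path 2 unavailable=not, Temperature loop 2 fails=not → no input occurs → does not occur.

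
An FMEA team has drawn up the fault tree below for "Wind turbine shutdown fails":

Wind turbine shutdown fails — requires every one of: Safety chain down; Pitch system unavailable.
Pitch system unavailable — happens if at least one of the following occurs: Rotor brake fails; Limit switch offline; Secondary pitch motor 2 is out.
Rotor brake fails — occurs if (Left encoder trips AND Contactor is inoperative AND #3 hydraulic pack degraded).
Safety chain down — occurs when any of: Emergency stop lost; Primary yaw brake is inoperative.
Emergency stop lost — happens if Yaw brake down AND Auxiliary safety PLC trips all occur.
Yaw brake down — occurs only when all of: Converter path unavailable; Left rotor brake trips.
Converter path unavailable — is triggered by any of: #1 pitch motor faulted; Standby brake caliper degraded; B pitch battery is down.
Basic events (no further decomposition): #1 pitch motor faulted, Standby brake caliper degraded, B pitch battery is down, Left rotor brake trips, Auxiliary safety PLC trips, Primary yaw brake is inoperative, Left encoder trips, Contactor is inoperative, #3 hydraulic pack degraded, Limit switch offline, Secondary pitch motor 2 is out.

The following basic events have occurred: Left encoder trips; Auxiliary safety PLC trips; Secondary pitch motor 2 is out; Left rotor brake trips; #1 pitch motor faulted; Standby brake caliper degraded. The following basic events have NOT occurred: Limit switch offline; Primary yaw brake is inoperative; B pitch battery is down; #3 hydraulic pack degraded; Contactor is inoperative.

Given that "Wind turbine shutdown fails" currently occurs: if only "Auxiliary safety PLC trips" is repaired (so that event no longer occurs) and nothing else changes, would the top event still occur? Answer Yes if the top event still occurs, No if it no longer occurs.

No

Counterfactual: set "Auxiliary safety PLC trips" to not occurred.
Converter path unavailable [OR]: #1 pitch motor faulted=occurs, Standby brake caliper degraded=occurs, B pitch battery is down=not → at least one input occurs → occurs.
Yaw brake down [AND]: Converter path unavailable=occurs, Left rotor brake trips=occurs → all inputs occur → occurs.
Emergency stop lost [AND]: Yaw brake down=occurs, Auxiliary safety PLC trips=not → not all inputs occur → does not occur.
Safety chain down [OR]: Emergency stop lost=not, Primary yaw brake is inoperative=not → no input occurs → does not occur.
Rotor brake fails [AND]: Left encoder trips=occurs, Contactor is inoperative=not, #3 hydraulic pack degraded=not → not all inputs occur → does not occur.
Pitch system unavailable [OR]: Rotor brake fails=not, Limit switch offline=not, Secondary pitch motor 2 is out=occurs → at least one input occurs → occurs.
Wind turbine shutdown fails [AND]: Safety chain down=not, Pitch system unavailable=occurs → not all inputs occur → does not occur.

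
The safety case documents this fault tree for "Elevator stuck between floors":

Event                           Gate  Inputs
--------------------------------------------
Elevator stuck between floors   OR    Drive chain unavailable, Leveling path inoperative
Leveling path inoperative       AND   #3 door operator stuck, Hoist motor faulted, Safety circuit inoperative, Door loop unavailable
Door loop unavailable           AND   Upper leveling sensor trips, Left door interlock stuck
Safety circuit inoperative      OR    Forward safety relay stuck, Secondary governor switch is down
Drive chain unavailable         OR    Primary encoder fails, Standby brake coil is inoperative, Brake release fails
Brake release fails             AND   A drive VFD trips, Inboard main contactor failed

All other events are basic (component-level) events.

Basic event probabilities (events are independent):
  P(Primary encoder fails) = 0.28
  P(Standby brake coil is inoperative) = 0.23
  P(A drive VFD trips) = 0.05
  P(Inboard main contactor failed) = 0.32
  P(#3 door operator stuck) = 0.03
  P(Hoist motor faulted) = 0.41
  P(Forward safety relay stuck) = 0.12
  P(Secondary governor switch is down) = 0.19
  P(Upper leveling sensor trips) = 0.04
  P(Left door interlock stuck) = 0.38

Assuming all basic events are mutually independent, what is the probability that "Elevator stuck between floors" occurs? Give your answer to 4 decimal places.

0.4545

P(Brake release fails) [AND] = 0.05 × 0.32 = 0.016000
P(Drive chain unavailable) [OR] = 1 − (1−0.28) × (1−0.23) × (1−0.016000) = 0.454470
P(Safety circuit inoperative) [OR] = 1 − (1−0.12) × (1−0.19) = 0.287200
P(Door loop unavailable) [AND] = 0.04 × 0.38 = 0.015200
P(Leveling path inoperative) [AND] = 0.03 × 0.41 × 0.287200 × 0.015200 = 0.000054
P(Elevator stuck between floors) [OR] = 1 − (1−0.454470) × (1−0.000054) = 0.454499
Rounded to 4 decimal places: P(Elevator stuck between floors) ≈ 0.4545.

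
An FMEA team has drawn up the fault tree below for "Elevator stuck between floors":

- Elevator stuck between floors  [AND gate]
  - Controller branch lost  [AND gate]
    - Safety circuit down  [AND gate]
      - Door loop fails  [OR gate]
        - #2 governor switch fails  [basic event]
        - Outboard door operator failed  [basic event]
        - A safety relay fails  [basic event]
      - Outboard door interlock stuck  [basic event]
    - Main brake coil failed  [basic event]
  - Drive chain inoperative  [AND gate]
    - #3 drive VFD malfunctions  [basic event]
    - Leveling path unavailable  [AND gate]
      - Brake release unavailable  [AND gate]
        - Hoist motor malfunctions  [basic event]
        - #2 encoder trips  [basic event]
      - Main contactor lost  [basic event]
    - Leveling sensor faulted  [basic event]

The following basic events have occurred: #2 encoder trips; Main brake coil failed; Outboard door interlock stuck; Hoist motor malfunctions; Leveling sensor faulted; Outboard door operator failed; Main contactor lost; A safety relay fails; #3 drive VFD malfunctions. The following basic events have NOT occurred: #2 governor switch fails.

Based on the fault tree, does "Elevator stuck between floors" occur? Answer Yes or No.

Yes

Door loop fails [OR]: #2 governor switch fails=not, Outboard door operator failed=occurs, A safety relay fails=occurs → at least one input occurs → occurs.
Safety circuit down [AND]: Door loop fails=occurs, Outboard door interlock stuck=occurs → all inputs occur → occurs.
Controller branch lost [AND]: Safety circuit down=occurs, Main brake coil failed=occurs → all inputs occur → occurs.
Brake release unavailable [AND]: Hoist motor malfunctions=occurs, #2 encoder trips=occurs → all inputs occur → occurs.
Leveling path unavailable [AND]: Brake release unavailable=occurs, Main contactor lost=occurs → all inputs occur → occurs.
Drive chain inoperative [AND]: #3 drive VFD malfunctions=occurs, Leveling path unavailable=occurs, Leveling sensor faulted=occurs → all inputs occur → occurs.
Elevator stuck between floors [AND]: Controller branch lost=occurs, Drive chain inoperative=occurs → all inputs occur → occurs.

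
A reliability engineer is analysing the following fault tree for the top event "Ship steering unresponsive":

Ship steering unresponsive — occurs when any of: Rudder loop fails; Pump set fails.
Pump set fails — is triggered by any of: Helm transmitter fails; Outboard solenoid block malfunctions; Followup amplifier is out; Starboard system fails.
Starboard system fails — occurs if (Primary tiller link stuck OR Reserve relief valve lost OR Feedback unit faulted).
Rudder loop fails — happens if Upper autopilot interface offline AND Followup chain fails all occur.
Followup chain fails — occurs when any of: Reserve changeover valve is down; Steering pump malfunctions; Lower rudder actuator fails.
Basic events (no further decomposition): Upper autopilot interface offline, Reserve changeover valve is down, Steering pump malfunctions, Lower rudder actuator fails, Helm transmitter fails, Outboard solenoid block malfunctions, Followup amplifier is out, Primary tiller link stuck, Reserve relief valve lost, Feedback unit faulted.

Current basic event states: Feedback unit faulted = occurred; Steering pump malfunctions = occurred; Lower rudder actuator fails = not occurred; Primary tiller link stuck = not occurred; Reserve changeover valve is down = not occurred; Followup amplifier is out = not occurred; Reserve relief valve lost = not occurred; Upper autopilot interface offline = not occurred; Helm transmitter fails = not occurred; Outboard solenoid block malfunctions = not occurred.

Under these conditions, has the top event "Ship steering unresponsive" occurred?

Yes

Followup chain fails [OR]: Reserve changeover valve is down=not, Steering pump malfunctions=occurs, Lower rudder actuator fails=not → at least one input occurs → occurs.
Rudder loop fails [AND]: Upper autopilot interface offline=not, Followup chain fails=occurs → not all inputs occur → does not occur.
Starboard system fails [OR]: Primary tiller link stuck=not, Reserve relief valve lost=not, Feedback unit faulted=occurs → at least one input occurs → occurs.
Pump set fails [OR]: Helm transmitter fails=not, Outboard solenoid block malfunctions=not, Followup amplifier is out=not, Starboard system fails=occurs → at least one input occurs → occurs.
Ship steering unresponsive [OR]: Rudder loop fails=not, Pump set fails=occurs → at least one input occurs → occurs.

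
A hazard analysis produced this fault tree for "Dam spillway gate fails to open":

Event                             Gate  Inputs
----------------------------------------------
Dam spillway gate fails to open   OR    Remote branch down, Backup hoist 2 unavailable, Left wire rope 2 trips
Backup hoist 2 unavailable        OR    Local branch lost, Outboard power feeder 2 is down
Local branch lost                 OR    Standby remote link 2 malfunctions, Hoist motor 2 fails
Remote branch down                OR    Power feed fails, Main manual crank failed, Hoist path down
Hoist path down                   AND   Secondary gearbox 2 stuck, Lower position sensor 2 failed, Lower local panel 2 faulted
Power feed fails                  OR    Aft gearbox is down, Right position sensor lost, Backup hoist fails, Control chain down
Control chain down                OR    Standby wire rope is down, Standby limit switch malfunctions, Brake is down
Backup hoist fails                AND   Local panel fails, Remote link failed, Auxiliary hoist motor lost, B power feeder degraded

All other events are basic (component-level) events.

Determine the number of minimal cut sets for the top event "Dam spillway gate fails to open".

Backup hoist fails [AND]: one cut set from each child combined → 1 × 1 × 1 × 1 = 1 cut set(s).
Control chain down [OR]: union of children's cut sets → 3 cut set(s).
Power feed fails [OR]: union of children's cut sets → 6 cut set(s).
Hoist path down [AND]: one cut set from each child combined → 1 × 1 × 1 = 1 cut set(s).
Remote branch down [OR]: union of children's cut sets → 8 cut set(s).
Local branch lost [OR]: union of children's cut sets → 2 cut set(s).
Backup hoist 2 unavailable [OR]: union of children's cut sets → 3 cut set(s).
Dam spillway gate fails to open [OR]: union of children's cut sets → 12 cut set(s).

12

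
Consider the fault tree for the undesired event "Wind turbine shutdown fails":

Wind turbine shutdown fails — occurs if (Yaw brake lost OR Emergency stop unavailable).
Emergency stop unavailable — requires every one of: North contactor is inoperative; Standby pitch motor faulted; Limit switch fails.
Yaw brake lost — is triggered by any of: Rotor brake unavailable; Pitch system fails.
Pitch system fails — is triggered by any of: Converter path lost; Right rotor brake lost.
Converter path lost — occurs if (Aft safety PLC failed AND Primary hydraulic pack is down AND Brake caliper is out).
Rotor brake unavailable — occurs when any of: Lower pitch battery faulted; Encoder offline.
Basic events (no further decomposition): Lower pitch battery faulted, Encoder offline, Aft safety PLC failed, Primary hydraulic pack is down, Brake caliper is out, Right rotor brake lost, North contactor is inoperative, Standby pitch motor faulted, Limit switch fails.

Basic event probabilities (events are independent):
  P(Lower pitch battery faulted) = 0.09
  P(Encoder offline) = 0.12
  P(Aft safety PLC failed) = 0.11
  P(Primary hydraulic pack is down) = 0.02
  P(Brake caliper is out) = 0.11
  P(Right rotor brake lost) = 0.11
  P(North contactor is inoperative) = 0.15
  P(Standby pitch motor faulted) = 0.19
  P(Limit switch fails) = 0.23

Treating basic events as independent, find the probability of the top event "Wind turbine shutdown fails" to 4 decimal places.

P(Rotor brake unavailable) [OR] = 1 − (1−0.09) × (1−0.12) = 0.199200
P(Converter path lost) [AND] = 0.11 × 0.02 × 0.11 = 0.000242
P(Pitch system fails) [OR] = 1 − (1−0.000242) × (1−0.11) = 0.110215
P(Yaw brake lost) [OR] = 1 − (1−0.199200) × (1−0.110215) = 0.287460
P(Emergency stop unavailable) [AND] = 0.15 × 0.19 × 0.23 = 0.006555
P(Wind turbine shutdown fails) [OR] = 1 − (1−0.287460) × (1−0.006555) = 0.292131
Rounded to 4 decimal places: P(Wind turbine shutdown fails) ≈ 0.2921.

0.2921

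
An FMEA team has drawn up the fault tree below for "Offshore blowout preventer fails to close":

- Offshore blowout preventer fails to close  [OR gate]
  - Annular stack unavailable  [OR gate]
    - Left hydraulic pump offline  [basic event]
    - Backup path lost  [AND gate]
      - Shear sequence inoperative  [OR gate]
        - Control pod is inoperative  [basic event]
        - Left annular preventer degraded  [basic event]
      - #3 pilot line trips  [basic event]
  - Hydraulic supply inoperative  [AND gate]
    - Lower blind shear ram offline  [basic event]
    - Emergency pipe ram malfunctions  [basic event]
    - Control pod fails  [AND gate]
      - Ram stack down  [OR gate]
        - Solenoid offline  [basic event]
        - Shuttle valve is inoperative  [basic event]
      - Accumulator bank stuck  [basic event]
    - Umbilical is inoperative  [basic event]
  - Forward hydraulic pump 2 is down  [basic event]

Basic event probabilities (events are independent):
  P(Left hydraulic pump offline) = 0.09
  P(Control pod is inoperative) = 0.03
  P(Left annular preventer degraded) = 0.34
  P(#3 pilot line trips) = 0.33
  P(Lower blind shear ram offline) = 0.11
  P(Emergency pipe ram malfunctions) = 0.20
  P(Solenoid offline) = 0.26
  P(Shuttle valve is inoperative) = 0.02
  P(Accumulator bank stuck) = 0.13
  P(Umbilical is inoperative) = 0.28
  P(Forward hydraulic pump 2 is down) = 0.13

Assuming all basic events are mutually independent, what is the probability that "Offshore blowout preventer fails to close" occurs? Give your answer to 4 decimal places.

0.3025

P(Shear sequence inoperative) [OR] = 1 − (1−0.03) × (1−0.34) = 0.359800
P(Backup path lost) [AND] = 0.359800 × 0.33 = 0.118734
P(Annular stack unavailable) [OR] = 1 − (1−0.09) × (1−0.118734) = 0.198048
P(Ram stack down) [OR] = 1 − (1−0.26) × (1−0.02) = 0.274800
P(Control pod fails) [AND] = 0.274800 × 0.13 = 0.035724
P(Hydraulic supply inoperative) [AND] = 0.11 × 0.20 × 0.035724 × 0.28 = 0.000220
P(Offshore blowout preventer fails to close) [OR] = 1 − (1−0.198048) × (1−0.000220) × (1−0.13) = 0.302455
Rounded to 4 decimal places: P(Offshore blowout preventer fails to close) ≈ 0.3025.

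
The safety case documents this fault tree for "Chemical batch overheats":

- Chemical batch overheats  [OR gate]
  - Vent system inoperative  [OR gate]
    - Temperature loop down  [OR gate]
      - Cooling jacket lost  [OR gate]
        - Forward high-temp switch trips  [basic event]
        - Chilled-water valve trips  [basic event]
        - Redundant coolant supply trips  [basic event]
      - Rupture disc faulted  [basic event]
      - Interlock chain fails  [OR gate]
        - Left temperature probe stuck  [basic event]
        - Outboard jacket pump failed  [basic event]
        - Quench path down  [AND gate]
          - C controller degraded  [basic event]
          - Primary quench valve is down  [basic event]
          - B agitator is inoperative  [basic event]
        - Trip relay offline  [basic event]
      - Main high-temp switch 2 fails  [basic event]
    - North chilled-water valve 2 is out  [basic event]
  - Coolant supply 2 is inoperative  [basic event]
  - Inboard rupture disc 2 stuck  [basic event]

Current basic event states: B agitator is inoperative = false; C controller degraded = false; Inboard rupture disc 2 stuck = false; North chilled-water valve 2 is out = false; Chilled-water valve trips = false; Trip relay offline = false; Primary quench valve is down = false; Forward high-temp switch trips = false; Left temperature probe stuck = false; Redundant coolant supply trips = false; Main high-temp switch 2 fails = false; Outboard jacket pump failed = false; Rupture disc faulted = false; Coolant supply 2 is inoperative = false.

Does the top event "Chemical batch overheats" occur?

No

Cooling jacket lost [OR]: Forward high-temp switch trips=not, Chilled-water valve trips=not, Redundant coolant supply trips=not → no input occurs → does not occur.
Quench path down [AND]: C controller degraded=not, Primary quench valve is down=not, B agitator is inoperative=not → not all inputs occur → does not occur.
Interlock chain fails [OR]: Left temperature probe stuck=not, Outboard jacket pump failed=not, Quench path down=not, Trip relay offline=not → no input occurs → does not occur.
Temperature loop down [OR]: Cooling jacket lost=not, Rupture disc faulted=not, Interlock chain fails=not, Main high-temp switch 2 fails=not → no input occurs → does not occur.
Vent system inoperative [OR]: Temperature loop down=not, North chilled-water valve 2 is out=not → no input occurs → does not occur.
Chemical batch overheats [OR]: Vent system inoperative=not, Coolant supply 2 is inoperative=not, Inboard rupture disc 2 stuck=not → no input occurs → does not occur.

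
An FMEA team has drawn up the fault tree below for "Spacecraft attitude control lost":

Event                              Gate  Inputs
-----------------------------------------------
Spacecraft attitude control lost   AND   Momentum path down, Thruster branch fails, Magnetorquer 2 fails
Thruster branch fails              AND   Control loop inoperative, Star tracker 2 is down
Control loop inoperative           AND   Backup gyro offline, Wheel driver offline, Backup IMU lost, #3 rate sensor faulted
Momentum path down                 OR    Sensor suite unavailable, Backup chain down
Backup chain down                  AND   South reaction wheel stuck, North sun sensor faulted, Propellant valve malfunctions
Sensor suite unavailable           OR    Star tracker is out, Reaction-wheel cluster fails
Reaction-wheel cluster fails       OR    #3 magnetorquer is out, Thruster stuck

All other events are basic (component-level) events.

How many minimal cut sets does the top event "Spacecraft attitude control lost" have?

Reaction-wheel cluster fails [OR]: union of children's cut sets → 2 cut set(s).
Sensor suite unavailable [OR]: union of children's cut sets → 3 cut set(s).
Backup chain down [AND]: one cut set from each child combined → 1 × 1 × 1 = 1 cut set(s).
Momentum path down [OR]: union of children's cut sets → 4 cut set(s).
Control loop inoperative [AND]: one cut set from each child combined → 1 × 1 × 1 × 1 = 1 cut set(s).
Thruster branch fails [AND]: one cut set from each child combined → 1 × 1 = 1 cut set(s).
Spacecraft attitude control lost [AND]: one cut set from each child combined → 4 × 1 × 1 = 4 cut set(s).
Minimal cut sets: {#3 rate sensor faulted, Backup IMU lost, Backup gyro offline, Magnetorquer 2 fails, Star tracker 2 is down, Star tracker is out, Wheel driver offline}; {#3 magnetorquer is out, #3 rate sensor faulted, Backup IMU lost, Backup gyro offline, Magnetorquer 2 fails, Star tracker 2 is down, Wheel driver offline}; {#3 rate sensor faulted, Backup IMU lost, Backup gyro offline, Magnetorquer 2 fails, Star tracker 2 is down, Thruster stuck, Wheel driver offline}; {#3 rate sensor faulted, Backup IMU lost, Backup gyro offline, Magnetorquer 2 fails, North sun sensor faulted, Propellant valve malfunctions, South reaction wheel stuck, Star tracker 2 is down, Wheel driver offline}.

4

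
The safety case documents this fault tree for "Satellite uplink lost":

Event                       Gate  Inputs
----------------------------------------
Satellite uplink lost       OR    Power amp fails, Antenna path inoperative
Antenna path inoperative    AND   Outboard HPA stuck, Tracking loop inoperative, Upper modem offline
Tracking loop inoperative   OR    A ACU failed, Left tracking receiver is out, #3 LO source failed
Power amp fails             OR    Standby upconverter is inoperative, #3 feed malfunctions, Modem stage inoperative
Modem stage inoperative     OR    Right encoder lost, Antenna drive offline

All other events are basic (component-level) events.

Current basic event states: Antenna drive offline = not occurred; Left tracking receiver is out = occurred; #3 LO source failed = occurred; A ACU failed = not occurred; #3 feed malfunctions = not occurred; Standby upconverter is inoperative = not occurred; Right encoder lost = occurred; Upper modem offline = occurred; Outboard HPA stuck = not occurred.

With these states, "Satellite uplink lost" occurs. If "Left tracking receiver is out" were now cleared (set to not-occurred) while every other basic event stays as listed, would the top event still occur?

Counterfactual: set "Left tracking receiver is out" to not occurred.
Modem stage inoperative [OR]: Right encoder lost=occurs, Antenna drive offline=not → at least one input occurs → occurs.
Power amp fails [OR]: Standby upconverter is inoperative=not, #3 feed malfunctions=not, Modem stage inoperative=occurs → at least one input occurs → occurs.
Tracking loop inoperative [OR]: A ACU failed=not, Left tracking receiver is out=not, #3 LO source failed=occurs → at least one input occurs → occurs.
Antenna path inoperative [AND]: Outboard HPA stuck=not, Tracking loop inoperative=occurs, Upper modem offline=occurs → not all inputs occur → does not occur.
Satellite uplink lost [OR]: Power amp fails=occurs, Antenna path inoperative=not → at least one input occurs → occurs.

Yes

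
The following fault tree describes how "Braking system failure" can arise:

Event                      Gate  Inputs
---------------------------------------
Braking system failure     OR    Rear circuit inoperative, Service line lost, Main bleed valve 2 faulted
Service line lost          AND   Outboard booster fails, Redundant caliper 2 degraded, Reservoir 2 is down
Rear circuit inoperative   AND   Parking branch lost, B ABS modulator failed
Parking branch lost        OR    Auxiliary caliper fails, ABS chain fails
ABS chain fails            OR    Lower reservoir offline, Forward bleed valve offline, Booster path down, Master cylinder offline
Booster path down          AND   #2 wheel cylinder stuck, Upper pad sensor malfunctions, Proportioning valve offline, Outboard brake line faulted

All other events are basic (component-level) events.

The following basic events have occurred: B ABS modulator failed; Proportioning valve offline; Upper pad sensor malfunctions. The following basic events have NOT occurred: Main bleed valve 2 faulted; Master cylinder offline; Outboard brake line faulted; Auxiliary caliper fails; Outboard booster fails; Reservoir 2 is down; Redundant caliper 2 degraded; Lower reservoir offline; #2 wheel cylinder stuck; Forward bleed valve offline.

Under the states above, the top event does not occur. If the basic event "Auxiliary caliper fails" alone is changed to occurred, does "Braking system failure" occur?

Counterfactual: set "Auxiliary caliper fails" to occurred.
Booster path down [AND]: #2 wheel cylinder stuck=not, Upper pad sensor malfunctions=occurs, Proportioning valve offline=occurs, Outboard brake line faulted=not → not all inputs occur → does not occur.
ABS chain fails [OR]: Lower reservoir offline=not, Forward bleed valve offline=not, Booster path down=not, Master cylinder offline=not → no input occurs → does not occur.
Parking branch lost [OR]: Auxiliary caliper fails=occurs, ABS chain fails=not → at least one input occurs → occurs.
Rear circuit inoperative [AND]: Parking branch lost=occurs, B ABS modulator failed=occurs → all inputs occur → occurs.
Service line lost [AND]: Outboard booster fails=not, Redundant caliper 2 degraded=not, Reservoir 2 is down=not → not all inputs occur → does not occur.
Braking system failure [OR]: Rear circuit inoperative=occurs, Service line lost=not, Main bleed valve 2 faulted=not → at least one input occurs → occurs.

Yes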